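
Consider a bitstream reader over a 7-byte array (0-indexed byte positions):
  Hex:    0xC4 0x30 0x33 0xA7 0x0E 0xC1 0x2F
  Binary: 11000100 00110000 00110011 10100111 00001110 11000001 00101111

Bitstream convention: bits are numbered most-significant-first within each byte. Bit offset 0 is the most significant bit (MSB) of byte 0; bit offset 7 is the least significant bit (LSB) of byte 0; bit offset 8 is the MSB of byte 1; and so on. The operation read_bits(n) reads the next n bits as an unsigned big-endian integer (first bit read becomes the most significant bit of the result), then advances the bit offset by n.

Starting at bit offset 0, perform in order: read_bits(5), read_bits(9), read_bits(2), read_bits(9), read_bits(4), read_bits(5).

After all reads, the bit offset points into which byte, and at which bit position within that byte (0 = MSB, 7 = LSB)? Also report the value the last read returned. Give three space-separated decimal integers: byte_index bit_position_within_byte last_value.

Answer: 4 2 28

Derivation:
Read 1: bits[0:5] width=5 -> value=24 (bin 11000); offset now 5 = byte 0 bit 5; 51 bits remain
Read 2: bits[5:14] width=9 -> value=268 (bin 100001100); offset now 14 = byte 1 bit 6; 42 bits remain
Read 3: bits[14:16] width=2 -> value=0 (bin 00); offset now 16 = byte 2 bit 0; 40 bits remain
Read 4: bits[16:25] width=9 -> value=103 (bin 001100111); offset now 25 = byte 3 bit 1; 31 bits remain
Read 5: bits[25:29] width=4 -> value=4 (bin 0100); offset now 29 = byte 3 bit 5; 27 bits remain
Read 6: bits[29:34] width=5 -> value=28 (bin 11100); offset now 34 = byte 4 bit 2; 22 bits remain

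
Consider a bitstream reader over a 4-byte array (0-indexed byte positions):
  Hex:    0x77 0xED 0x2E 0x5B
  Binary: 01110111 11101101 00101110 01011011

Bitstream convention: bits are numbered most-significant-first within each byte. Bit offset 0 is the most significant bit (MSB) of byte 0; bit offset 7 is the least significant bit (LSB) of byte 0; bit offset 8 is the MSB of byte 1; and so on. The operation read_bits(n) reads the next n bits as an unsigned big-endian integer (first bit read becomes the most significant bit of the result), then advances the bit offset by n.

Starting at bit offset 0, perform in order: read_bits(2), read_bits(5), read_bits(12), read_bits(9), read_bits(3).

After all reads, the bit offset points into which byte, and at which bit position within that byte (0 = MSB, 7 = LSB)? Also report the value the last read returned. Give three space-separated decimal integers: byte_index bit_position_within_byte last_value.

Answer: 3 7 5

Derivation:
Read 1: bits[0:2] width=2 -> value=1 (bin 01); offset now 2 = byte 0 bit 2; 30 bits remain
Read 2: bits[2:7] width=5 -> value=27 (bin 11011); offset now 7 = byte 0 bit 7; 25 bits remain
Read 3: bits[7:19] width=12 -> value=3945 (bin 111101101001); offset now 19 = byte 2 bit 3; 13 bits remain
Read 4: bits[19:28] width=9 -> value=229 (bin 011100101); offset now 28 = byte 3 bit 4; 4 bits remain
Read 5: bits[28:31] width=3 -> value=5 (bin 101); offset now 31 = byte 3 bit 7; 1 bits remain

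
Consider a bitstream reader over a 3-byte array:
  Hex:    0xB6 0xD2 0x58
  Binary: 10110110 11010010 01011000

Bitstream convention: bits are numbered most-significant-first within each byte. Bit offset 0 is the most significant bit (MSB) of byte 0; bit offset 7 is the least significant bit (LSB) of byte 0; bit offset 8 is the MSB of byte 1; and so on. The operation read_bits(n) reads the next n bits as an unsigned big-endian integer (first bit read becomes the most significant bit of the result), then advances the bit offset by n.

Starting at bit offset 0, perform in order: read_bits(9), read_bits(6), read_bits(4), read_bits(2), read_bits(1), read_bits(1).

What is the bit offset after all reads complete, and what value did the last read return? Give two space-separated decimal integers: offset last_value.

Read 1: bits[0:9] width=9 -> value=365 (bin 101101101); offset now 9 = byte 1 bit 1; 15 bits remain
Read 2: bits[9:15] width=6 -> value=41 (bin 101001); offset now 15 = byte 1 bit 7; 9 bits remain
Read 3: bits[15:19] width=4 -> value=2 (bin 0010); offset now 19 = byte 2 bit 3; 5 bits remain
Read 4: bits[19:21] width=2 -> value=3 (bin 11); offset now 21 = byte 2 bit 5; 3 bits remain
Read 5: bits[21:22] width=1 -> value=0 (bin 0); offset now 22 = byte 2 bit 6; 2 bits remain
Read 6: bits[22:23] width=1 -> value=0 (bin 0); offset now 23 = byte 2 bit 7; 1 bits remain

Answer: 23 0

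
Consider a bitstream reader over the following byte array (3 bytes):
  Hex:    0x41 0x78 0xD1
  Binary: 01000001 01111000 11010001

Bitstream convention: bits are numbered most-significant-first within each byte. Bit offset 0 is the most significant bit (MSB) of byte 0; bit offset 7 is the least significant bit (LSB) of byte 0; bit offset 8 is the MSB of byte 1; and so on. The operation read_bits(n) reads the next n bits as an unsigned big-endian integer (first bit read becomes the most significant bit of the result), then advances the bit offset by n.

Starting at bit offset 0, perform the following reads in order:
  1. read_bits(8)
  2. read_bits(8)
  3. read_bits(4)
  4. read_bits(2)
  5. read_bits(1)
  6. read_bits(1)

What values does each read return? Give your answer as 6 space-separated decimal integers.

Answer: 65 120 13 0 0 1

Derivation:
Read 1: bits[0:8] width=8 -> value=65 (bin 01000001); offset now 8 = byte 1 bit 0; 16 bits remain
Read 2: bits[8:16] width=8 -> value=120 (bin 01111000); offset now 16 = byte 2 bit 0; 8 bits remain
Read 3: bits[16:20] width=4 -> value=13 (bin 1101); offset now 20 = byte 2 bit 4; 4 bits remain
Read 4: bits[20:22] width=2 -> value=0 (bin 00); offset now 22 = byte 2 bit 6; 2 bits remain
Read 5: bits[22:23] width=1 -> value=0 (bin 0); offset now 23 = byte 2 bit 7; 1 bits remain
Read 6: bits[23:24] width=1 -> value=1 (bin 1); offset now 24 = byte 3 bit 0; 0 bits remain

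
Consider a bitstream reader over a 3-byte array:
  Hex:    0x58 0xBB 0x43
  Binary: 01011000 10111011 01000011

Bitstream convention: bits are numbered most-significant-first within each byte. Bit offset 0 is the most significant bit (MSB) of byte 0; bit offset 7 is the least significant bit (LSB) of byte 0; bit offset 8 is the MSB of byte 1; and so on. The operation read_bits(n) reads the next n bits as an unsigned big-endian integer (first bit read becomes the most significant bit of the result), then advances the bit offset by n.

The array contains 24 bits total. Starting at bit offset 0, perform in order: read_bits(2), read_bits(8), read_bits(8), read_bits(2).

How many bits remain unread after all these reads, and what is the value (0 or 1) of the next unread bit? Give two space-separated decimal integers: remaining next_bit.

Answer: 4 0

Derivation:
Read 1: bits[0:2] width=2 -> value=1 (bin 01); offset now 2 = byte 0 bit 2; 22 bits remain
Read 2: bits[2:10] width=8 -> value=98 (bin 01100010); offset now 10 = byte 1 bit 2; 14 bits remain
Read 3: bits[10:18] width=8 -> value=237 (bin 11101101); offset now 18 = byte 2 bit 2; 6 bits remain
Read 4: bits[18:20] width=2 -> value=0 (bin 00); offset now 20 = byte 2 bit 4; 4 bits remain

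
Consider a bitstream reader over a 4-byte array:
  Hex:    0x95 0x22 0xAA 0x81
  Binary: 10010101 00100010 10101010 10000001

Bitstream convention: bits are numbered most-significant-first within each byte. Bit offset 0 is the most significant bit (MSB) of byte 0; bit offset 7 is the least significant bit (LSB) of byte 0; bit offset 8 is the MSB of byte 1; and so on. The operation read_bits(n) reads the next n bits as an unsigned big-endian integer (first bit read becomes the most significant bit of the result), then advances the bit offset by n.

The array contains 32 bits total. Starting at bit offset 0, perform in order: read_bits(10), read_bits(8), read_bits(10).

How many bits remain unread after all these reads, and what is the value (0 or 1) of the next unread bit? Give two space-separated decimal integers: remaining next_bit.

Answer: 4 0

Derivation:
Read 1: bits[0:10] width=10 -> value=596 (bin 1001010100); offset now 10 = byte 1 bit 2; 22 bits remain
Read 2: bits[10:18] width=8 -> value=138 (bin 10001010); offset now 18 = byte 2 bit 2; 14 bits remain
Read 3: bits[18:28] width=10 -> value=680 (bin 1010101000); offset now 28 = byte 3 bit 4; 4 bits remain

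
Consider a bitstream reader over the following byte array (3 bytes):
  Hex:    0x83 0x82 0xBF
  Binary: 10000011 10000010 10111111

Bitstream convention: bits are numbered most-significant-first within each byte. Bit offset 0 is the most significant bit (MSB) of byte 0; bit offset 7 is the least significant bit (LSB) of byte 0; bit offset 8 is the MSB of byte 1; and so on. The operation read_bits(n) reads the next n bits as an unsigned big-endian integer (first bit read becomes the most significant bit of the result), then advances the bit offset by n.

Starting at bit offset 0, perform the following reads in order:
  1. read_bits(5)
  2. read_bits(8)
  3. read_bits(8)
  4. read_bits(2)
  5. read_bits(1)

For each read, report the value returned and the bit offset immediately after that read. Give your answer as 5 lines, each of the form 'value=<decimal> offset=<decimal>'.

Read 1: bits[0:5] width=5 -> value=16 (bin 10000); offset now 5 = byte 0 bit 5; 19 bits remain
Read 2: bits[5:13] width=8 -> value=112 (bin 01110000); offset now 13 = byte 1 bit 5; 11 bits remain
Read 3: bits[13:21] width=8 -> value=87 (bin 01010111); offset now 21 = byte 2 bit 5; 3 bits remain
Read 4: bits[21:23] width=2 -> value=3 (bin 11); offset now 23 = byte 2 bit 7; 1 bits remain
Read 5: bits[23:24] width=1 -> value=1 (bin 1); offset now 24 = byte 3 bit 0; 0 bits remain

Answer: value=16 offset=5
value=112 offset=13
value=87 offset=21
value=3 offset=23
value=1 offset=24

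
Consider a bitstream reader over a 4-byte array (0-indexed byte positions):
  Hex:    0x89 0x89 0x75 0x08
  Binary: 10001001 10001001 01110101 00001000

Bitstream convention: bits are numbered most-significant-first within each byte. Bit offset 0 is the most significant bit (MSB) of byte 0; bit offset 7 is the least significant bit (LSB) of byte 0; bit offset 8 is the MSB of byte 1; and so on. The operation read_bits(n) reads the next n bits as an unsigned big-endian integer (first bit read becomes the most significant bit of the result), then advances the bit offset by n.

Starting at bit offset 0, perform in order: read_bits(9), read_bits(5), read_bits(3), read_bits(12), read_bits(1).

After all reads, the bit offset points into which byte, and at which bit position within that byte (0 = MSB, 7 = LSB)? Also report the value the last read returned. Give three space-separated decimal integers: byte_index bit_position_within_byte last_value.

Answer: 3 6 0

Derivation:
Read 1: bits[0:9] width=9 -> value=275 (bin 100010011); offset now 9 = byte 1 bit 1; 23 bits remain
Read 2: bits[9:14] width=5 -> value=2 (bin 00010); offset now 14 = byte 1 bit 6; 18 bits remain
Read 3: bits[14:17] width=3 -> value=2 (bin 010); offset now 17 = byte 2 bit 1; 15 bits remain
Read 4: bits[17:29] width=12 -> value=3745 (bin 111010100001); offset now 29 = byte 3 bit 5; 3 bits remain
Read 5: bits[29:30] width=1 -> value=0 (bin 0); offset now 30 = byte 3 bit 6; 2 bits remain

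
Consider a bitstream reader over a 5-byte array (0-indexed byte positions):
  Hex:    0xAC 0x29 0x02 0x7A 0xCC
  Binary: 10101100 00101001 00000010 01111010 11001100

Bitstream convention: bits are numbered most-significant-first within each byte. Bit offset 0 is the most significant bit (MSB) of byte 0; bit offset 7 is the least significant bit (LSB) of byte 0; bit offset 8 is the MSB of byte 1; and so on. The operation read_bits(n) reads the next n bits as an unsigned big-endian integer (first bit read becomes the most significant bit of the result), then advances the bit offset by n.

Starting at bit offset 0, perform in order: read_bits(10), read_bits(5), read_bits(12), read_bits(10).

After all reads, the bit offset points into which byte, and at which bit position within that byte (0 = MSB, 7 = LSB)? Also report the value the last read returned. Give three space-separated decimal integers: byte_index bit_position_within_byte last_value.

Answer: 4 5 857

Derivation:
Read 1: bits[0:10] width=10 -> value=688 (bin 1010110000); offset now 10 = byte 1 bit 2; 30 bits remain
Read 2: bits[10:15] width=5 -> value=20 (bin 10100); offset now 15 = byte 1 bit 7; 25 bits remain
Read 3: bits[15:27] width=12 -> value=2067 (bin 100000010011); offset now 27 = byte 3 bit 3; 13 bits remain
Read 4: bits[27:37] width=10 -> value=857 (bin 1101011001); offset now 37 = byte 4 bit 5; 3 bits remain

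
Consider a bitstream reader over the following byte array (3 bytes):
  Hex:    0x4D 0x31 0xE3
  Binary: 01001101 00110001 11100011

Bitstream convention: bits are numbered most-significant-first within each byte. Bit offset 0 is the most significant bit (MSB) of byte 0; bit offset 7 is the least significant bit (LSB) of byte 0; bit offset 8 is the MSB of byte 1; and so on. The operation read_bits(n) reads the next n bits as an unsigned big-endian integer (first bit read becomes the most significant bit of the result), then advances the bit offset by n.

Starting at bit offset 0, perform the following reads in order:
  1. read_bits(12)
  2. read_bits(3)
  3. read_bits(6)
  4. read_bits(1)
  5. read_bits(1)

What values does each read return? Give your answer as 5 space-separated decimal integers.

Read 1: bits[0:12] width=12 -> value=1235 (bin 010011010011); offset now 12 = byte 1 bit 4; 12 bits remain
Read 2: bits[12:15] width=3 -> value=0 (bin 000); offset now 15 = byte 1 bit 7; 9 bits remain
Read 3: bits[15:21] width=6 -> value=60 (bin 111100); offset now 21 = byte 2 bit 5; 3 bits remain
Read 4: bits[21:22] width=1 -> value=0 (bin 0); offset now 22 = byte 2 bit 6; 2 bits remain
Read 5: bits[22:23] width=1 -> value=1 (bin 1); offset now 23 = byte 2 bit 7; 1 bits remain

Answer: 1235 0 60 0 1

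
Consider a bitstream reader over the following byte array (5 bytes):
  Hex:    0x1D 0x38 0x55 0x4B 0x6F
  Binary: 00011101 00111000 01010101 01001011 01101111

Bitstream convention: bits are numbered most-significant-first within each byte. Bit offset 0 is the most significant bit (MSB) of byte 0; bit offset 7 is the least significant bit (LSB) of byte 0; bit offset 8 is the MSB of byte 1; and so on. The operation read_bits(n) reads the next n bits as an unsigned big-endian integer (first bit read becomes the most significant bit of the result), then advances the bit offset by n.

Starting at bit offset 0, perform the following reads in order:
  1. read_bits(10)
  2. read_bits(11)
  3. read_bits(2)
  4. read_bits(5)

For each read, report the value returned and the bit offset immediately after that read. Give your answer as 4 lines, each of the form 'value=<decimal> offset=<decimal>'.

Read 1: bits[0:10] width=10 -> value=116 (bin 0001110100); offset now 10 = byte 1 bit 2; 30 bits remain
Read 2: bits[10:21] width=11 -> value=1802 (bin 11100001010); offset now 21 = byte 2 bit 5; 19 bits remain
Read 3: bits[21:23] width=2 -> value=2 (bin 10); offset now 23 = byte 2 bit 7; 17 bits remain
Read 4: bits[23:28] width=5 -> value=20 (bin 10100); offset now 28 = byte 3 bit 4; 12 bits remain

Answer: value=116 offset=10
value=1802 offset=21
value=2 offset=23
value=20 offset=28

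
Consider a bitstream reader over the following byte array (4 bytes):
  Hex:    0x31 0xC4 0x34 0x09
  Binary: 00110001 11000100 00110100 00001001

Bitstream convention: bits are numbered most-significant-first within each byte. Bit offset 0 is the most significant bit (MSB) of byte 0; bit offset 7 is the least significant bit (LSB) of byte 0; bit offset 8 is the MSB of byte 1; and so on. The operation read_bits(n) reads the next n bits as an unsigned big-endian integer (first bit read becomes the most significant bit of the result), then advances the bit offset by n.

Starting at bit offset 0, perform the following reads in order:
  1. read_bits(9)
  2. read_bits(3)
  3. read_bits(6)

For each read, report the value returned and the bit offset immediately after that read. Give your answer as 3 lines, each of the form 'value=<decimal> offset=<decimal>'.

Answer: value=99 offset=9
value=4 offset=12
value=16 offset=18

Derivation:
Read 1: bits[0:9] width=9 -> value=99 (bin 001100011); offset now 9 = byte 1 bit 1; 23 bits remain
Read 2: bits[9:12] width=3 -> value=4 (bin 100); offset now 12 = byte 1 bit 4; 20 bits remain
Read 3: bits[12:18] width=6 -> value=16 (bin 010000); offset now 18 = byte 2 bit 2; 14 bits remain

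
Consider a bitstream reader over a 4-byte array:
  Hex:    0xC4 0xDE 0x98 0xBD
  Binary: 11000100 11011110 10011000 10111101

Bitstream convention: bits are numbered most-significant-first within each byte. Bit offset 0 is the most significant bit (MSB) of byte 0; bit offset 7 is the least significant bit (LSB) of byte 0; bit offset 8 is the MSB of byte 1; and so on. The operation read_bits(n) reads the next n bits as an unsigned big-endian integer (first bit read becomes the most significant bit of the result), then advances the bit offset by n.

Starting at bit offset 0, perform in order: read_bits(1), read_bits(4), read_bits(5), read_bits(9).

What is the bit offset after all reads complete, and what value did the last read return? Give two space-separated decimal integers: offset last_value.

Read 1: bits[0:1] width=1 -> value=1 (bin 1); offset now 1 = byte 0 bit 1; 31 bits remain
Read 2: bits[1:5] width=4 -> value=8 (bin 1000); offset now 5 = byte 0 bit 5; 27 bits remain
Read 3: bits[5:10] width=5 -> value=19 (bin 10011); offset now 10 = byte 1 bit 2; 22 bits remain
Read 4: bits[10:19] width=9 -> value=244 (bin 011110100); offset now 19 = byte 2 bit 3; 13 bits remain

Answer: 19 244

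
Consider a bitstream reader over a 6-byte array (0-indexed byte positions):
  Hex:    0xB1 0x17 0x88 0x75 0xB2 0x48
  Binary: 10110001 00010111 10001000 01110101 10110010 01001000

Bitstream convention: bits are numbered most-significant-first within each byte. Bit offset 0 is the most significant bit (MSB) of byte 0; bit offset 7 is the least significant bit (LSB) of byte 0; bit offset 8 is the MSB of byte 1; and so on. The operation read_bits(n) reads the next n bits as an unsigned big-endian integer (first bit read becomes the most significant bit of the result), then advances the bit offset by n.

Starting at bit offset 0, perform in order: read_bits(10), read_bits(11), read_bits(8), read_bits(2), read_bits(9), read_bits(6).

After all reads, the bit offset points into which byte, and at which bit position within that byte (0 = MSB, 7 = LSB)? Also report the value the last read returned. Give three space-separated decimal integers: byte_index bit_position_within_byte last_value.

Answer: 5 6 18

Derivation:
Read 1: bits[0:10] width=10 -> value=708 (bin 1011000100); offset now 10 = byte 1 bit 2; 38 bits remain
Read 2: bits[10:21] width=11 -> value=753 (bin 01011110001); offset now 21 = byte 2 bit 5; 27 bits remain
Read 3: bits[21:29] width=8 -> value=14 (bin 00001110); offset now 29 = byte 3 bit 5; 19 bits remain
Read 4: bits[29:31] width=2 -> value=2 (bin 10); offset now 31 = byte 3 bit 7; 17 bits remain
Read 5: bits[31:40] width=9 -> value=434 (bin 110110010); offset now 40 = byte 5 bit 0; 8 bits remain
Read 6: bits[40:46] width=6 -> value=18 (bin 010010); offset now 46 = byte 5 bit 6; 2 bits remain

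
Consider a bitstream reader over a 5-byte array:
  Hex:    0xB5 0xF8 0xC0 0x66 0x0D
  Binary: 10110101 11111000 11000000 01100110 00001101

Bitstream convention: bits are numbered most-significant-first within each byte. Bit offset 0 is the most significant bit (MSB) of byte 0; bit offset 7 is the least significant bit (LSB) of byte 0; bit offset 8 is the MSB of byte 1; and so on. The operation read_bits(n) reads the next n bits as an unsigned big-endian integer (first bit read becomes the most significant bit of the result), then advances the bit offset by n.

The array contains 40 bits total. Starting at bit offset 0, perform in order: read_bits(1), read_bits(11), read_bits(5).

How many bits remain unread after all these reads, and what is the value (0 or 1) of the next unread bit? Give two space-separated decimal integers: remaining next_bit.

Answer: 23 1

Derivation:
Read 1: bits[0:1] width=1 -> value=1 (bin 1); offset now 1 = byte 0 bit 1; 39 bits remain
Read 2: bits[1:12] width=11 -> value=863 (bin 01101011111); offset now 12 = byte 1 bit 4; 28 bits remain
Read 3: bits[12:17] width=5 -> value=17 (bin 10001); offset now 17 = byte 2 bit 1; 23 bits remain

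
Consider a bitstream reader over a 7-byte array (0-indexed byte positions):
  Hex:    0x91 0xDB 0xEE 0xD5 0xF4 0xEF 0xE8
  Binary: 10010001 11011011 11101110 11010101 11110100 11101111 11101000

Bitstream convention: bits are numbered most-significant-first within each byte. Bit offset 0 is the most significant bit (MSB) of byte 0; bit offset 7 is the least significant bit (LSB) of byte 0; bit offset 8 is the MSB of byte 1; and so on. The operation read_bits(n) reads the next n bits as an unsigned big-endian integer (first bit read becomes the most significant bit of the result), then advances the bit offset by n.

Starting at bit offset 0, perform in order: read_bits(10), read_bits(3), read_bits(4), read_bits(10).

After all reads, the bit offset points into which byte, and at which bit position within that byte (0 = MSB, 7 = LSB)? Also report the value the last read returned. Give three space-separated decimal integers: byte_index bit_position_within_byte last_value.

Read 1: bits[0:10] width=10 -> value=583 (bin 1001000111); offset now 10 = byte 1 bit 2; 46 bits remain
Read 2: bits[10:13] width=3 -> value=3 (bin 011); offset now 13 = byte 1 bit 5; 43 bits remain
Read 3: bits[13:17] width=4 -> value=7 (bin 0111); offset now 17 = byte 2 bit 1; 39 bits remain
Read 4: bits[17:27] width=10 -> value=886 (bin 1101110110); offset now 27 = byte 3 bit 3; 29 bits remain

Answer: 3 3 886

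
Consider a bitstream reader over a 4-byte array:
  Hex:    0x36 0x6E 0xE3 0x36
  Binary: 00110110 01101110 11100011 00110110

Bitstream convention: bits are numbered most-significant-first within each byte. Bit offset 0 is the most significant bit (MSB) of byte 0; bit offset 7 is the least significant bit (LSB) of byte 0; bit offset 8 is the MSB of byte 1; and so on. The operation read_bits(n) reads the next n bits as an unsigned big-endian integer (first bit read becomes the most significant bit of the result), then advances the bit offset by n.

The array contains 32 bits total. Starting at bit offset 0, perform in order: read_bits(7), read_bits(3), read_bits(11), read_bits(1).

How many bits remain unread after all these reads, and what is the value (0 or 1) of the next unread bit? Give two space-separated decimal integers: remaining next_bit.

Answer: 10 1

Derivation:
Read 1: bits[0:7] width=7 -> value=27 (bin 0011011); offset now 7 = byte 0 bit 7; 25 bits remain
Read 2: bits[7:10] width=3 -> value=1 (bin 001); offset now 10 = byte 1 bit 2; 22 bits remain
Read 3: bits[10:21] width=11 -> value=1500 (bin 10111011100); offset now 21 = byte 2 bit 5; 11 bits remain
Read 4: bits[21:22] width=1 -> value=0 (bin 0); offset now 22 = byte 2 bit 6; 10 bits remain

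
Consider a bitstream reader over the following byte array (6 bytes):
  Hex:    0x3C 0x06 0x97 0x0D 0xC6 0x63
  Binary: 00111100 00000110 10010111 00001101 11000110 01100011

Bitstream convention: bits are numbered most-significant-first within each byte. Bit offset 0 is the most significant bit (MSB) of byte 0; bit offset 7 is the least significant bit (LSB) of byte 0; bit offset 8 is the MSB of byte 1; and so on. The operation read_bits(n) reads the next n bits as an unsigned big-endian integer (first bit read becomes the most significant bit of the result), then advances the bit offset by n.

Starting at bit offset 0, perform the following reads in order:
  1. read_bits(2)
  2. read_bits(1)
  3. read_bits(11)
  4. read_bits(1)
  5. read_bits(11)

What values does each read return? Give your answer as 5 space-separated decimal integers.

Answer: 0 1 1793 1 604

Derivation:
Read 1: bits[0:2] width=2 -> value=0 (bin 00); offset now 2 = byte 0 bit 2; 46 bits remain
Read 2: bits[2:3] width=1 -> value=1 (bin 1); offset now 3 = byte 0 bit 3; 45 bits remain
Read 3: bits[3:14] width=11 -> value=1793 (bin 11100000001); offset now 14 = byte 1 bit 6; 34 bits remain
Read 4: bits[14:15] width=1 -> value=1 (bin 1); offset now 15 = byte 1 bit 7; 33 bits remain
Read 5: bits[15:26] width=11 -> value=604 (bin 01001011100); offset now 26 = byte 3 bit 2; 22 bits remain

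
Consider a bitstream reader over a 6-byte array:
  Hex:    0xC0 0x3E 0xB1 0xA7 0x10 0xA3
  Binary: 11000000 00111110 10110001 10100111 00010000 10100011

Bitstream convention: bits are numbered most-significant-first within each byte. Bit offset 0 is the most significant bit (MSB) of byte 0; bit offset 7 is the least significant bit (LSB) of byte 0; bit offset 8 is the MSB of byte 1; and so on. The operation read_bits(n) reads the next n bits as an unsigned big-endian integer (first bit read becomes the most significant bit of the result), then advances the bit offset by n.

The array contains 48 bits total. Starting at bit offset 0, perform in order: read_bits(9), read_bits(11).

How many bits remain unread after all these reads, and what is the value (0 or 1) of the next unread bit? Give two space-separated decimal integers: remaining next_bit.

Read 1: bits[0:9] width=9 -> value=384 (bin 110000000); offset now 9 = byte 1 bit 1; 39 bits remain
Read 2: bits[9:20] width=11 -> value=1003 (bin 01111101011); offset now 20 = byte 2 bit 4; 28 bits remain

Answer: 28 0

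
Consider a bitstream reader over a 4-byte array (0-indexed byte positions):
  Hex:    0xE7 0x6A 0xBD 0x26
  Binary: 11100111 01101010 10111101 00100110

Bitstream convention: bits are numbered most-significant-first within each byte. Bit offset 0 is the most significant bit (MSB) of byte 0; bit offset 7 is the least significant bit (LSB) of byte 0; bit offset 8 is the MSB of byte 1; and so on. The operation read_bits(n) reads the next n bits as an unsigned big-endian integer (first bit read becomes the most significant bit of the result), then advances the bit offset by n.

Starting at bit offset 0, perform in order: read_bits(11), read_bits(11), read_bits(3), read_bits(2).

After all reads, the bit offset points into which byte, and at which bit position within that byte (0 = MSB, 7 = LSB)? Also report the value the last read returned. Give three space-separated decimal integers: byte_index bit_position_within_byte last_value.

Read 1: bits[0:11] width=11 -> value=1851 (bin 11100111011); offset now 11 = byte 1 bit 3; 21 bits remain
Read 2: bits[11:22] width=11 -> value=687 (bin 01010101111); offset now 22 = byte 2 bit 6; 10 bits remain
Read 3: bits[22:25] width=3 -> value=2 (bin 010); offset now 25 = byte 3 bit 1; 7 bits remain
Read 4: bits[25:27] width=2 -> value=1 (bin 01); offset now 27 = byte 3 bit 3; 5 bits remain

Answer: 3 3 1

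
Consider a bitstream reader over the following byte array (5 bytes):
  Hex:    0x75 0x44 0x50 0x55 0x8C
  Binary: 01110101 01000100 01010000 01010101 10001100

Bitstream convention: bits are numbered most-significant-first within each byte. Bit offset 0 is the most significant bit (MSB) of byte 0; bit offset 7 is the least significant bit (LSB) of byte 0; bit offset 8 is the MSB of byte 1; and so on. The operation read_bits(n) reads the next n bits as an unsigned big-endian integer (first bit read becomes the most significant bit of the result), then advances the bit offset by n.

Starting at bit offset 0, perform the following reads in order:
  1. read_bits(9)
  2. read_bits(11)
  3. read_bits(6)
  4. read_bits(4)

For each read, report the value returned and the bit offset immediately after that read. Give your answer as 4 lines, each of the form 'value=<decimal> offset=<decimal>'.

Answer: value=234 offset=9
value=1093 offset=20
value=1 offset=26
value=5 offset=30

Derivation:
Read 1: bits[0:9] width=9 -> value=234 (bin 011101010); offset now 9 = byte 1 bit 1; 31 bits remain
Read 2: bits[9:20] width=11 -> value=1093 (bin 10001000101); offset now 20 = byte 2 bit 4; 20 bits remain
Read 3: bits[20:26] width=6 -> value=1 (bin 000001); offset now 26 = byte 3 bit 2; 14 bits remain
Read 4: bits[26:30] width=4 -> value=5 (bin 0101); offset now 30 = byte 3 bit 6; 10 bits remain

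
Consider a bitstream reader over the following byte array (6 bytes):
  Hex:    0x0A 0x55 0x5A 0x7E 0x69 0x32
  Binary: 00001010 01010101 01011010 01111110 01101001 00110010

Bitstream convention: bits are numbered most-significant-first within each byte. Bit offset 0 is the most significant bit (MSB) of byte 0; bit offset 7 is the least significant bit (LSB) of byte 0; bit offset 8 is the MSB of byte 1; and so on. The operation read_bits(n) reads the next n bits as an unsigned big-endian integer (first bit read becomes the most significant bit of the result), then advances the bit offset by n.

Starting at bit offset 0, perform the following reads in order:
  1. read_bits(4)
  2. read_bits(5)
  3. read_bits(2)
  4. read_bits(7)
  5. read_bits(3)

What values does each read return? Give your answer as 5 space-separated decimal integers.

Answer: 0 20 2 85 3

Derivation:
Read 1: bits[0:4] width=4 -> value=0 (bin 0000); offset now 4 = byte 0 bit 4; 44 bits remain
Read 2: bits[4:9] width=5 -> value=20 (bin 10100); offset now 9 = byte 1 bit 1; 39 bits remain
Read 3: bits[9:11] width=2 -> value=2 (bin 10); offset now 11 = byte 1 bit 3; 37 bits remain
Read 4: bits[11:18] width=7 -> value=85 (bin 1010101); offset now 18 = byte 2 bit 2; 30 bits remain
Read 5: bits[18:21] width=3 -> value=3 (bin 011); offset now 21 = byte 2 bit 5; 27 bits remain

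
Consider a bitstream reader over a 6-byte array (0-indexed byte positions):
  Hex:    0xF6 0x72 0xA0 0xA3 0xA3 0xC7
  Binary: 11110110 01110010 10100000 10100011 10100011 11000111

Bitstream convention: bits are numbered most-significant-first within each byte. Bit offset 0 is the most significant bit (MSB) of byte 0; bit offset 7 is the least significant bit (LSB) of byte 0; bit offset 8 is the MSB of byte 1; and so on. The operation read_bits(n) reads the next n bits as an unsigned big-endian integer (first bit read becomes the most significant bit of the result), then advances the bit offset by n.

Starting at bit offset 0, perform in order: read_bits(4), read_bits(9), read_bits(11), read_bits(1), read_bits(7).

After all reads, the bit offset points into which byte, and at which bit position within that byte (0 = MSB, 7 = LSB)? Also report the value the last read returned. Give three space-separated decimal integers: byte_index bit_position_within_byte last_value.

Read 1: bits[0:4] width=4 -> value=15 (bin 1111); offset now 4 = byte 0 bit 4; 44 bits remain
Read 2: bits[4:13] width=9 -> value=206 (bin 011001110); offset now 13 = byte 1 bit 5; 35 bits remain
Read 3: bits[13:24] width=11 -> value=672 (bin 01010100000); offset now 24 = byte 3 bit 0; 24 bits remain
Read 4: bits[24:25] width=1 -> value=1 (bin 1); offset now 25 = byte 3 bit 1; 23 bits remain
Read 5: bits[25:32] width=7 -> value=35 (bin 0100011); offset now 32 = byte 4 bit 0; 16 bits remain

Answer: 4 0 35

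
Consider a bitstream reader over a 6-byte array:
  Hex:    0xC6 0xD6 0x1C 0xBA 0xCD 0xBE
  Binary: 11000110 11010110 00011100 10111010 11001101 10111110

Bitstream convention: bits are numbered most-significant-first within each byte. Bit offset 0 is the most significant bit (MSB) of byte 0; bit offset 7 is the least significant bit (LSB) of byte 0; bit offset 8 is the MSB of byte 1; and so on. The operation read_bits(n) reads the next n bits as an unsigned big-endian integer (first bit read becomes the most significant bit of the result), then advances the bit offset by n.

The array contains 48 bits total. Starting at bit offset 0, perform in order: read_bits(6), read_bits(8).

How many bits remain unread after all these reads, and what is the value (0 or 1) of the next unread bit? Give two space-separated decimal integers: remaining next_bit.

Answer: 34 1

Derivation:
Read 1: bits[0:6] width=6 -> value=49 (bin 110001); offset now 6 = byte 0 bit 6; 42 bits remain
Read 2: bits[6:14] width=8 -> value=181 (bin 10110101); offset now 14 = byte 1 bit 6; 34 bits remain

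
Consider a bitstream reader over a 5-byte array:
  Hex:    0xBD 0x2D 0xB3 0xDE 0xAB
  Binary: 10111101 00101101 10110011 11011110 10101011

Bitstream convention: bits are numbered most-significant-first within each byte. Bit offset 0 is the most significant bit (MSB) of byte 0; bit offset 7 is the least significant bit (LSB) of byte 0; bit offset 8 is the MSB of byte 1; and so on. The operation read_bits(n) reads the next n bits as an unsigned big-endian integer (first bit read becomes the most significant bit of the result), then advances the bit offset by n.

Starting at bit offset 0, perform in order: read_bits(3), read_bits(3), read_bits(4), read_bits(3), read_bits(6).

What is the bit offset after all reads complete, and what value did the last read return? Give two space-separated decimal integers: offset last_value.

Answer: 19 45

Derivation:
Read 1: bits[0:3] width=3 -> value=5 (bin 101); offset now 3 = byte 0 bit 3; 37 bits remain
Read 2: bits[3:6] width=3 -> value=7 (bin 111); offset now 6 = byte 0 bit 6; 34 bits remain
Read 3: bits[6:10] width=4 -> value=4 (bin 0100); offset now 10 = byte 1 bit 2; 30 bits remain
Read 4: bits[10:13] width=3 -> value=5 (bin 101); offset now 13 = byte 1 bit 5; 27 bits remain
Read 5: bits[13:19] width=6 -> value=45 (bin 101101); offset now 19 = byte 2 bit 3; 21 bits remain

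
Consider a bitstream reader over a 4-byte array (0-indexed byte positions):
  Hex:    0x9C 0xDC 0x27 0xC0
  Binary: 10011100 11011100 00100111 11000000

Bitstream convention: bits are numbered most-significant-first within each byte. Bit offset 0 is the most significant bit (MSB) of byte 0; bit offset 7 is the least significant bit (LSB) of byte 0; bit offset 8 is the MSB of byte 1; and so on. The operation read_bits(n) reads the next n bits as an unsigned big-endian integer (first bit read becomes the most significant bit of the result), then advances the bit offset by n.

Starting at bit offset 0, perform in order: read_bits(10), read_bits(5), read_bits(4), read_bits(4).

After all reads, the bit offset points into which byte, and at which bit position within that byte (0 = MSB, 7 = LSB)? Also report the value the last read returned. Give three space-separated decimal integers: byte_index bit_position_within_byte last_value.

Answer: 2 7 3

Derivation:
Read 1: bits[0:10] width=10 -> value=627 (bin 1001110011); offset now 10 = byte 1 bit 2; 22 bits remain
Read 2: bits[10:15] width=5 -> value=14 (bin 01110); offset now 15 = byte 1 bit 7; 17 bits remain
Read 3: bits[15:19] width=4 -> value=1 (bin 0001); offset now 19 = byte 2 bit 3; 13 bits remain
Read 4: bits[19:23] width=4 -> value=3 (bin 0011); offset now 23 = byte 2 bit 7; 9 bits remain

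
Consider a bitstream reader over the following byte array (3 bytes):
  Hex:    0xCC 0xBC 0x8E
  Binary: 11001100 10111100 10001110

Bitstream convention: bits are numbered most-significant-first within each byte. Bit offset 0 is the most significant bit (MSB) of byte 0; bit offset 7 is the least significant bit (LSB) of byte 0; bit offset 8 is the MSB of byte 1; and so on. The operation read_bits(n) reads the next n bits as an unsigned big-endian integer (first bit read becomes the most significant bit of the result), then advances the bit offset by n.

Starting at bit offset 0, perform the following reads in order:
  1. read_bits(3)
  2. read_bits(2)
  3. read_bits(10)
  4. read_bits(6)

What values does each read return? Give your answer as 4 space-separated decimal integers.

Read 1: bits[0:3] width=3 -> value=6 (bin 110); offset now 3 = byte 0 bit 3; 21 bits remain
Read 2: bits[3:5] width=2 -> value=1 (bin 01); offset now 5 = byte 0 bit 5; 19 bits remain
Read 3: bits[5:15] width=10 -> value=606 (bin 1001011110); offset now 15 = byte 1 bit 7; 9 bits remain
Read 4: bits[15:21] width=6 -> value=17 (bin 010001); offset now 21 = byte 2 bit 5; 3 bits remain

Answer: 6 1 606 17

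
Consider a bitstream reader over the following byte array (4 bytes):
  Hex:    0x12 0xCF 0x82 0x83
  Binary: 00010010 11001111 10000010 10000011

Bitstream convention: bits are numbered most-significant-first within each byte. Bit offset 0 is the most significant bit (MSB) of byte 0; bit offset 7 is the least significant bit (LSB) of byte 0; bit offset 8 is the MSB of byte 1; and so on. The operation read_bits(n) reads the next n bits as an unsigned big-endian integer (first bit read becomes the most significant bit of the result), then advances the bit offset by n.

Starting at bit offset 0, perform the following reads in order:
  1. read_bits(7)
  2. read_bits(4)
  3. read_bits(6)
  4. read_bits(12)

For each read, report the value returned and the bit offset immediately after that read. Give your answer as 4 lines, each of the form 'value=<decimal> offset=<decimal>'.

Read 1: bits[0:7] width=7 -> value=9 (bin 0001001); offset now 7 = byte 0 bit 7; 25 bits remain
Read 2: bits[7:11] width=4 -> value=6 (bin 0110); offset now 11 = byte 1 bit 3; 21 bits remain
Read 3: bits[11:17] width=6 -> value=31 (bin 011111); offset now 17 = byte 2 bit 1; 15 bits remain
Read 4: bits[17:29] width=12 -> value=80 (bin 000001010000); offset now 29 = byte 3 bit 5; 3 bits remain

Answer: value=9 offset=7
value=6 offset=11
value=31 offset=17
value=80 offset=29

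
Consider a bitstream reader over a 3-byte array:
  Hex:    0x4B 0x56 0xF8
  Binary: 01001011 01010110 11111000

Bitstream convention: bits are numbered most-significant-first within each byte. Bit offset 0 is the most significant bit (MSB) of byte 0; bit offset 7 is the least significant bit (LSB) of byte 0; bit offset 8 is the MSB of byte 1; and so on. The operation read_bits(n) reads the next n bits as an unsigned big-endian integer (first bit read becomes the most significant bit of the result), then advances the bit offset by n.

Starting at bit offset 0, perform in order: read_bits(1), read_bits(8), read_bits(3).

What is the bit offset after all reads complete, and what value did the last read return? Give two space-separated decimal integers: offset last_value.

Answer: 12 5

Derivation:
Read 1: bits[0:1] width=1 -> value=0 (bin 0); offset now 1 = byte 0 bit 1; 23 bits remain
Read 2: bits[1:9] width=8 -> value=150 (bin 10010110); offset now 9 = byte 1 bit 1; 15 bits remain
Read 3: bits[9:12] width=3 -> value=5 (bin 101); offset now 12 = byte 1 bit 4; 12 bits remain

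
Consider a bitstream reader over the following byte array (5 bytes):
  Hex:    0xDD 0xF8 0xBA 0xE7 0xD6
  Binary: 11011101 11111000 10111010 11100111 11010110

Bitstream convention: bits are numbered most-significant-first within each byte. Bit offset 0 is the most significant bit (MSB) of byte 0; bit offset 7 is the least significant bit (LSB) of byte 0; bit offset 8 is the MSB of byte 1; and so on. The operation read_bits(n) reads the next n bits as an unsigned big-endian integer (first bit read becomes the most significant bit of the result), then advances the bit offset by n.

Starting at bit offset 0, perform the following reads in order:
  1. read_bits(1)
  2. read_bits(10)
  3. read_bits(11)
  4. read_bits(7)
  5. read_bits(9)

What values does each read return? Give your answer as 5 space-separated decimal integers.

Answer: 1 751 1582 92 501

Derivation:
Read 1: bits[0:1] width=1 -> value=1 (bin 1); offset now 1 = byte 0 bit 1; 39 bits remain
Read 2: bits[1:11] width=10 -> value=751 (bin 1011101111); offset now 11 = byte 1 bit 3; 29 bits remain
Read 3: bits[11:22] width=11 -> value=1582 (bin 11000101110); offset now 22 = byte 2 bit 6; 18 bits remain
Read 4: bits[22:29] width=7 -> value=92 (bin 1011100); offset now 29 = byte 3 bit 5; 11 bits remain
Read 5: bits[29:38] width=9 -> value=501 (bin 111110101); offset now 38 = byte 4 bit 6; 2 bits remain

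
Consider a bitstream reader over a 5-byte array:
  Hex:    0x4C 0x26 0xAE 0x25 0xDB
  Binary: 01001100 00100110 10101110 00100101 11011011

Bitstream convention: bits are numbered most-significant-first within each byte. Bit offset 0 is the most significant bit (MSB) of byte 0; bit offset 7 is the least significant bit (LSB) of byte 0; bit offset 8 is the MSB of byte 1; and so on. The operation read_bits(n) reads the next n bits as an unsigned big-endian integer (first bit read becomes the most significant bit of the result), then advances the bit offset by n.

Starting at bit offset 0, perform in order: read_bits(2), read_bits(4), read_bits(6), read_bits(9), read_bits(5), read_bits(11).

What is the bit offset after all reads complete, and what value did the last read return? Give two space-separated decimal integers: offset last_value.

Answer: 37 1211

Derivation:
Read 1: bits[0:2] width=2 -> value=1 (bin 01); offset now 2 = byte 0 bit 2; 38 bits remain
Read 2: bits[2:6] width=4 -> value=3 (bin 0011); offset now 6 = byte 0 bit 6; 34 bits remain
Read 3: bits[6:12] width=6 -> value=2 (bin 000010); offset now 12 = byte 1 bit 4; 28 bits remain
Read 4: bits[12:21] width=9 -> value=213 (bin 011010101); offset now 21 = byte 2 bit 5; 19 bits remain
Read 5: bits[21:26] width=5 -> value=24 (bin 11000); offset now 26 = byte 3 bit 2; 14 bits remain
Read 6: bits[26:37] width=11 -> value=1211 (bin 10010111011); offset now 37 = byte 4 bit 5; 3 bits remain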